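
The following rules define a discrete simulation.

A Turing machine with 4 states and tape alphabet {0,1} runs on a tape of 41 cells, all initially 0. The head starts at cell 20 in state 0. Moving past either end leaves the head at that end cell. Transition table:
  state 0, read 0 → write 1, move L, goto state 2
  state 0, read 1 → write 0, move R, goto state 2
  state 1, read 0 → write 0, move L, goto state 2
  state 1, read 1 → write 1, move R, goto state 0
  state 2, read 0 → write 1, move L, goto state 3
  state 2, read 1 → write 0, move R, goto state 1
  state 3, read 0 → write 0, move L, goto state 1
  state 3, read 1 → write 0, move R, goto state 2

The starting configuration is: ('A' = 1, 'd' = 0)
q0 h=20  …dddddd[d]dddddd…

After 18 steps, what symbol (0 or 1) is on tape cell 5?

gen 0: q0 h=20  …dddddd[d]dddddd…
gen 1: q2 h=19  …dddddd[d]Addddd…
gen 2: q3 h=18  …dddddd[d]AAdddd…
gen 3: q1 h=17  …dddddd[d]dAAddd…
gen 4: q2 h=16  …dddddd[d]ddAAdd…
gen 5: q3 h=15  …dddddd[d]AddAAd…
gen 6: q1 h=14  …dddddd[d]dAddAA…
gen 7: q2 h=13  …dddddd[d]ddAddA…
gen 8: q3 h=12  …dddddd[d]AddAdd…
gen 9: q1 h=11  …dddddd[d]dAddAd…
gen 10: q2 h=10  …dddddd[d]ddAddA…
gen 11: q3 h= 9  …dddddd[d]AddAdd…
gen 12: q1 h= 8  …dddddd[d]dAddAd…
gen 13: q2 h= 7  …dddddd[d]ddAddA…
gen 14: q3 h= 6  |dddddd[d]AddAdd…
gen 15: q1 h= 5  |ddddd[d]dAddAd…
gen 16: q2 h= 4  |dddd[d]ddAddA…
gen 17: q3 h= 3  |ddd[d]AddAdd…
gen 18: q1 h= 2  |dd[d]dAddAd…

0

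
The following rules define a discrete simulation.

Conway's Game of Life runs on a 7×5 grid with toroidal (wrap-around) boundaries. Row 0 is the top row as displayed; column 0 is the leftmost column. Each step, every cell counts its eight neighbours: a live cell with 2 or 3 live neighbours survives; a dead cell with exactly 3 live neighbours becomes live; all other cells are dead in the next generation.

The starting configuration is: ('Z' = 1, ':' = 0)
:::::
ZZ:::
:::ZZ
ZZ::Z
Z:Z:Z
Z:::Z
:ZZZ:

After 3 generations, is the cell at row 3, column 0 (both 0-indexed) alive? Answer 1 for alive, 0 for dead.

0) :::::
ZZ:::
:::ZZ
ZZ::Z
Z:Z:Z
Z:::Z
:ZZZ:
1) Z::::
Z:::Z
::ZZ:
:ZZ::
:::::
:::::
ZZZZZ
2) ::Z::
ZZ:ZZ
Z:ZZZ
:ZZZ:
:::::
ZZZZZ
ZZZZZ
3) :::::
:::::
:::::
ZZ:::
:::::
:::::
:::::

1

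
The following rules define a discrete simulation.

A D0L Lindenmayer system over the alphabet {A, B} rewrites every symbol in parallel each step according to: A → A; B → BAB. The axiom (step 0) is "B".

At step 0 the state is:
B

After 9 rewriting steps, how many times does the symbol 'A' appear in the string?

511

k=0  B
k=1  BAB
k=2  BABABAB
k=3  BABABABABABABAB
k=4  BABABABABABABABABABABABABABABAB
k=5  BABABABABABABABABABABABABABABABABABABABABABABABABABABABABABABAB
k=6  BABABABABABABABABABABABABABABABABABABABABABABABABABABABABA…ABABABABABABABABABABABABABABABABABABABABABABABABABABABABAB  (len 127)
k=7  BABABABABABABABABABABABABABABABABABABABABABABABABABABABABA…ABABABABABABABABABABABABABABABABABABABABABABABABABABABABAB  (len 255)
k=8  BABABABABABABABABABABABABABABABABABABABABABABABABABABABABA…ABABABABABABABABABABABABABABABABABABABABABABABABABABABABAB  (len 511)
k=9  BABABABABABABABABABABABABABABABABABABABABABABABABABABABABA…ABABABABABABABABABABABABABABABABABABABABABABABABABABABABAB  (len 1023)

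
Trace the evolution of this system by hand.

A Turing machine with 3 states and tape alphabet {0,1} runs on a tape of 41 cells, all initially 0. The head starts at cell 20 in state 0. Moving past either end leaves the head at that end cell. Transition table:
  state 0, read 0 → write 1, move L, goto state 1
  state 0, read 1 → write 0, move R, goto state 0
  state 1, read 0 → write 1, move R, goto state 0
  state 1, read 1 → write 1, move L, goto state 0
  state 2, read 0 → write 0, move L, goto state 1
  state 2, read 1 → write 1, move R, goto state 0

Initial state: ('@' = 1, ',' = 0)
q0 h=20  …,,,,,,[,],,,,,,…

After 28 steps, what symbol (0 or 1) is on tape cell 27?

1

0) q0 h=20  …,,,,,,[,],,,,,,…
1) q1 h=19  …,,,,,,[,]@,,,,,…
2) q0 h=20  …,,,,,@[@],,,,,,…
3) q0 h=21  …,,,,@,[,],,,,,,…
4) q1 h=20  …,,,,,@[,]@,,,,,…
5) q0 h=21  …,,,,@@[@],,,,,,…
6) q0 h=22  …,,,@@,[,],,,,,,…
7) q1 h=21  …,,,,@@[,]@,,,,,…
8) q0 h=22  …,,,@@@[@],,,,,,…
9) q0 h=23  …,,@@@,[,],,,,,,…
10) q1 h=22  …,,,@@@[,]@,,,,,…
11) q0 h=23  …,,@@@@[@],,,,,,…
12) q0 h=24  …,@@@@,[,],,,,,,…
13) q1 h=23  …,,@@@@[,]@,,,,,…
14) q0 h=24  …,@@@@@[@],,,,,,…
15) q0 h=25  …@@@@@,[,],,,,,,…
16) q1 h=24  …,@@@@@[,]@,,,,,…
17) q0 h=25  …@@@@@@[@],,,,,,…
18) q0 h=26  …@@@@@,[,],,,,,,…
19) q1 h=25  …@@@@@@[,]@,,,,,…
20) q0 h=26  …@@@@@@[@],,,,,,…
21) q0 h=27  …@@@@@,[,],,,,,,…
22) q1 h=26  …@@@@@@[,]@,,,,,…
23) q0 h=27  …@@@@@@[@],,,,,,…
24) q0 h=28  …@@@@@,[,],,,,,,…
25) q1 h=27  …@@@@@@[,]@,,,,,…
26) q0 h=28  …@@@@@@[@],,,,,,…
27) q0 h=29  …@@@@@,[,],,,,,,…
28) q1 h=28  …@@@@@@[,]@,,,,,…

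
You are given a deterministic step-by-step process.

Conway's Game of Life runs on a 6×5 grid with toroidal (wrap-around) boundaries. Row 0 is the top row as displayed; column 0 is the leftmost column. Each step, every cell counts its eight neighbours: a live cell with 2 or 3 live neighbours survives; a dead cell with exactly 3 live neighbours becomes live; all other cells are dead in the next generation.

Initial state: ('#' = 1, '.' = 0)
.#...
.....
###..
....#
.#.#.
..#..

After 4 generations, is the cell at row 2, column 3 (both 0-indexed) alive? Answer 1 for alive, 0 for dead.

t=0: .#...
.....
###..
....#
.#.#.
..#..
t=1: .....
#.#..
##...
...##
..##.
.##..
t=2: ..#..
#....
####.
##.##
.#..#
.###.
t=3: ..##.
#..##
...#.
.....
.....
##.#.
t=4: .....
.....
...#.
.....
.....
.#.##

1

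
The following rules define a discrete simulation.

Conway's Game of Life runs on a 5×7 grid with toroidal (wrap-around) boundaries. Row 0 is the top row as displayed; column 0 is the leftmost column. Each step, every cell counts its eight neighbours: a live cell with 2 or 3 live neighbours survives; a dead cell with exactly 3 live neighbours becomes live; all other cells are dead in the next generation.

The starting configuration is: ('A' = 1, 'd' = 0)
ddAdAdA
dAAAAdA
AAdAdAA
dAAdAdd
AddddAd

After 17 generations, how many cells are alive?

30

[0] ddAdAdA
dAAAAdA
AAdAdAA
dAAdAdd
AddddAd
[1] ddAdAdA
ddddddd
ddddddA
ddAAAdd
AdAdAAA
[2] AAddAdA
dddddAd
dddAddd
AAAdAdd
AdAdddA
[3] dAddddd
AdddAAA
dAAAAdd
AdAdddA
ddAdddd
[4] AAdddAA
AdddAAA
ddAdAdd
Adddddd
AdAdddd
[5] ddddAdd
dddAAdd
AAdAAdd
dddAddd
ddddddd
[6] dddAAdd
ddAddAd
ddddddd
ddAAAdd
ddddddd
[7] dddAAdd
dddAAdd
ddAdAdd
dddAddd
ddAdddd
[8] ddAdAdd
ddAddAd
ddAdAdd
ddAAddd
ddAdAdd
[9] dAAdAAd
dAAdAAd
dAAdAdd
dAAdAdd
dAAdAdd
[10] Adddddd
Adddddd
AdddAdd
AdddAAd
AdddAdd
[11] AAddddA
AAddddA
AAddAAd
AAdAAAd
AAddAAd
[12] ddAdddd
ddAdddd
dddAddd
dddAddd
dddAddd
[13] ddAAddd
ddAAddd
ddAAddd
ddAAAdd
ddAAddd
[14] dAddAdd
dAddAdd
dAddddd
dAddAdd
dAddddd
[15] AAAdddd
AAAdddd
AAAdddd
AAAdddd
AAAdddd
[16] dddAddA
dddAddA
dddAddA
dddAddA
dddAddA
[17] AdAAAAA
AdAAAAA
AdAAAAA
AdAAAAA
AdAAAAA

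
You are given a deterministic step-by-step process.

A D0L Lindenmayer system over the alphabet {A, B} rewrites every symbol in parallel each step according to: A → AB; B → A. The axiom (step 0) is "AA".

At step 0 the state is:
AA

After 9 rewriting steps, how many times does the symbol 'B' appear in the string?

68

t=0: AA
t=1: ABAB
t=2: ABAABA
t=3: ABAABABAAB
t=4: ABAABABAABAABABA
t=5: ABAABABAABAABABAABABAABAAB
t=6: ABAABABAABAABABAABABAABAABABAABAABABAABABA
t=7: ABAABABAABAABABAABABAABAABABAABAABABAABABAABAABABAABABAABAABABAABAAB
t=8: ABAABABAABAABABAABABAABAABABAABAABABAABABAABAABABAABABAABAABABAABAABABAABABAABAABABAABAABABAABABAABAABABAABABA
t=9: ABAABABAABAABABAABABAABAABABAABAABABAABABAABAABABAABABAABA…AABABAABABAABAABABAABABAABAABABAABAABABAABABAABAABABAABAAB  (len 178)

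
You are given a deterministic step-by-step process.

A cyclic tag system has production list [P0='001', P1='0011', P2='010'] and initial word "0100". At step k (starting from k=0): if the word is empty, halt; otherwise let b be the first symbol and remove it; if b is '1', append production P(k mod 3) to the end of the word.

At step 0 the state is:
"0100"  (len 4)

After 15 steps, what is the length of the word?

11

t=0: "0100"  (len 4)
t=1: "100"  (len 3)
t=2: "000011"  (len 6)
t=3: "00011"  (len 5)
t=4: "0011"  (len 4)
t=5: "011"  (len 3)
t=6: "11"  (len 2)
t=7: "1001"  (len 4)
t=8: "0010011"  (len 7)
t=9: "010011"  (len 6)
t=10: "10011"  (len 5)
t=11: "00110011"  (len 8)
t=12: "0110011"  (len 7)
t=13: "110011"  (len 6)
t=14: "100110011"  (len 9)
t=15: "00110011010"  (len 11)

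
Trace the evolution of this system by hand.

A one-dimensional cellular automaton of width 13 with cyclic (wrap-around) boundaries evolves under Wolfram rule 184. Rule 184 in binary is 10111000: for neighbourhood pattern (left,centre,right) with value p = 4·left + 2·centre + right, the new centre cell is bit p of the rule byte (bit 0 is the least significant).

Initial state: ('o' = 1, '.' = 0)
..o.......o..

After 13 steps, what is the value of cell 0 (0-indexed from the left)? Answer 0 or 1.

0) ..o.......o..
1) ...o.......o.
2) ....o.......o
3) o....o.......
4) .o....o......
5) ..o....o.....
6) ...o....o....
7) ....o....o...
8) .....o....o..
9) ......o....o.
10) .......o....o
11) o.......o....
12) .o.......o...
13) ..o.......o..

0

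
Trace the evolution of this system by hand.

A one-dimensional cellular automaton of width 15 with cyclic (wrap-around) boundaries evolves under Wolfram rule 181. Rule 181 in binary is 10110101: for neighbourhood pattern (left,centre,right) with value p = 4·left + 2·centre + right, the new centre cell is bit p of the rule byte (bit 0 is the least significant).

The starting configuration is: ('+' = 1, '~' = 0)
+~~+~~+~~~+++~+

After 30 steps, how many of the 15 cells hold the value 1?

[0] +~~+~~+~~~+++~+
[1] ~+~++~+++~~+~+~
[2] ~++~~+~+~+~++++
[3] +~~+~++++++~++~
[4] ++~++~++++~+~~+
[5] +~+~~+~++~+++~~
[6] ++++~++~~+~+~+~
[7] ~++~+~~+~++++++
[8] +~~+++~++~++++~
[9] ++~~+~+~~+~++~+
[10] +~+~++++~++~~+~
[11] ++++~++~+~~+~++
[12] +++~+~~+++~++~+
[13] ++~+++~~+~+~~+~
[14] ~~+~+~+~++++~++
[15] +~++++++~++~+~~
[16] ++~++++~+~~+++~
[17] ~~+~++~+++~~+~+
[18] +~++~~+~+~+~+++
[19] ~+~~+~++++++~++
[20] +++~++~++++~+~~
[21] ~+~+~~+~++~+++~
[22] ~++++~++~~+~+~+
[23] +~++~+~~+~+++++
[24] ~+~~+++~++~++++
[25] +++~~+~+~~+~++~
[26] ~+~+~++++~++~~+
[27] +++++~++~+~~+~+
[28] ++++~+~~+++~++~
[29] ~++~+++~~+~+~~+
[30] +~~+~+~+~++++~+

9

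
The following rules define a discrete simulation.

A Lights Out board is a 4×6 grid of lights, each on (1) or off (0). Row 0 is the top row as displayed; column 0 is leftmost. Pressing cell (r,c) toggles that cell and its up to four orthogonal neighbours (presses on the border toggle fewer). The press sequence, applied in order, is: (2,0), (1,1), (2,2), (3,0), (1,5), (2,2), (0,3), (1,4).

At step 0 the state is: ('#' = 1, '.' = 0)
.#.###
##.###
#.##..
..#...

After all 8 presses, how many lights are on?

14

[0] .#.###
##.###
#.##..
..#...
[1] .#.###
.#.###
.###..
#.#...
[2] ...###
#.####
..##..
#.#...
[3] ...###
#..###
.#....
#.....
[4] ...###
#..###
##....
.#....
[5] ...##.
#..#..
##...#
.#....
[6] ...##.
#.##..
#.##.#
.##...
[7] ..#...
#.#...
#.##.#
.##...
[8] ..#.#.
#.####
#.####
.##...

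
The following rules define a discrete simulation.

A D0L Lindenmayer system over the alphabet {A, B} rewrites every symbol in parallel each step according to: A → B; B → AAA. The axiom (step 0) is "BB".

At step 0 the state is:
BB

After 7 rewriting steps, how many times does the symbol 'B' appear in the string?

0

t=0: BB
t=1: AAAAAA
t=2: BBBBBB
t=3: AAAAAAAAAAAAAAAAAA
t=4: BBBBBBBBBBBBBBBBBB
t=5: AAAAAAAAAAAAAAAAAAAAAAAAAAAAAAAAAAAAAAAAAAAAAAAAAAAAAA
t=6: BBBBBBBBBBBBBBBBBBBBBBBBBBBBBBBBBBBBBBBBBBBBBBBBBBBBBB
t=7: AAAAAAAAAAAAAAAAAAAAAAAAAAAAAAAAAAAAAAAAAAAAAAAAAAAAAAAAAA…AAAAAAAAAAAAAAAAAAAAAAAAAAAAAAAAAAAAAAAAAAAAAAAAAAAAAAAAAA  (len 162)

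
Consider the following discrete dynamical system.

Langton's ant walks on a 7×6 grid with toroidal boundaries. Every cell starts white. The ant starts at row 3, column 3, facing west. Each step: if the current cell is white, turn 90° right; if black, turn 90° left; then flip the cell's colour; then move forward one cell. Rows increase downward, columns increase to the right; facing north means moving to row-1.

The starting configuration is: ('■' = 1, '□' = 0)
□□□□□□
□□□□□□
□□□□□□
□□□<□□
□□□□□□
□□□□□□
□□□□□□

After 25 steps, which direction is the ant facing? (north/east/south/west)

[0] □□□□□□
□□□□□□
□□□□□□
□□□<□□
□□□□□□
□□□□□□
□□□□□□
[1] □□□□□□
□□□□□□
□□□^□□
□□□■□□
□□□□□□
□□□□□□
□□□□□□
[2] □□□□□□
□□□□□□
□□□■>□
□□□■□□
□□□□□□
□□□□□□
□□□□□□
[3] □□□□□□
□□□□□□
□□□■■□
□□□■v□
□□□□□□
□□□□□□
□□□□□□
[4] □□□□□□
□□□□□□
□□□■■□
□□□<■□
□□□□□□
□□□□□□
□□□□□□
[5] □□□□□□
□□□□□□
□□□■■□
□□□□■□
□□□v□□
□□□□□□
□□□□□□
[6] □□□□□□
□□□□□□
□□□■■□
□□□□■□
□□<■□□
□□□□□□
□□□□□□
[7] □□□□□□
□□□□□□
□□□■■□
□□^□■□
□□■■□□
□□□□□□
□□□□□□
[8] □□□□□□
□□□□□□
□□□■■□
□□■>■□
□□■■□□
□□□□□□
□□□□□□
[9] □□□□□□
□□□□□□
□□□■■□
□□■■■□
□□■v□□
□□□□□□
□□□□□□
[10] □□□□□□
□□□□□□
□□□■■□
□□■■■□
□□■□>□
□□□□□□
□□□□□□
[11] □□□□□□
□□□□□□
□□□■■□
□□■■■□
□□■□■□
□□□□v□
□□□□□□
[12] □□□□□□
□□□□□□
□□□■■□
□□■■■□
□□■□■□
□□□<■□
□□□□□□
[13] □□□□□□
□□□□□□
□□□■■□
□□■■■□
□□■^■□
□□□■■□
□□□□□□
[14] □□□□□□
□□□□□□
□□□■■□
□□■■■□
□□■■>□
□□□■■□
□□□□□□
[15] □□□□□□
□□□□□□
□□□■■□
□□■■^□
□□■■□□
□□□■■□
□□□□□□
[16] □□□□□□
□□□□□□
□□□■■□
□□■<□□
□□■■□□
□□□■■□
□□□□□□
[17] □□□□□□
□□□□□□
□□□■■□
□□■□□□
□□■v□□
□□□■■□
□□□□□□
[18] □□□□□□
□□□□□□
□□□■■□
□□■□□□
□□■□>□
□□□■■□
□□□□□□
[19] □□□□□□
□□□□□□
□□□■■□
□□■□□□
□□■□■□
□□□■v□
□□□□□□
[20] □□□□□□
□□□□□□
□□□■■□
□□■□□□
□□■□■□
□□□■□>
□□□□□□
[21] □□□□□□
□□□□□□
□□□■■□
□□■□□□
□□■□■□
□□□■□■
□□□□□v
[22] □□□□□□
□□□□□□
□□□■■□
□□■□□□
□□■□■□
□□□■□■
□□□□<■
[23] □□□□□□
□□□□□□
□□□■■□
□□■□□□
□□■□■□
□□□■^■
□□□□■■
[24] □□□□□□
□□□□□□
□□□■■□
□□■□□□
□□■□■□
□□□■■>
□□□□■■
[25] □□□□□□
□□□□□□
□□□■■□
□□■□□□
□□■□■^
□□□■■□
□□□□■■

north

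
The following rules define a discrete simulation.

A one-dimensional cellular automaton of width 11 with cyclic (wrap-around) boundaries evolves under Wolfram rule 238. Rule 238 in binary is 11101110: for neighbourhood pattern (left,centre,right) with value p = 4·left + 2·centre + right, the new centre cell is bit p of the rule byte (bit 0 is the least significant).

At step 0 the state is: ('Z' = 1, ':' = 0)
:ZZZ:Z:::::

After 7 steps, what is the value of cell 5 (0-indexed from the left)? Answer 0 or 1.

1

[0] :ZZZ:Z:::::
[1] ZZZZZZ:::::
[2] ZZZZZZ::::Z
[3] ZZZZZZ:::ZZ
[4] ZZZZZZ::ZZZ
[5] ZZZZZZ:ZZZZ
[6] ZZZZZZZZZZZ
[7] ZZZZZZZZZZZ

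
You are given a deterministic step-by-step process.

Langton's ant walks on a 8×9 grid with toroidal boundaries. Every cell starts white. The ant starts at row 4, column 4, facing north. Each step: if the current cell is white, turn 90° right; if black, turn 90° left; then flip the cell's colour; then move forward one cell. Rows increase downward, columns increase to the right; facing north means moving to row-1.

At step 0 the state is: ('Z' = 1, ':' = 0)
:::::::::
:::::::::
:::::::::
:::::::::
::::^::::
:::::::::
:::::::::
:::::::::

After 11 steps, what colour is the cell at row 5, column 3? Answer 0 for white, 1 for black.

gen 0: :::::::::
:::::::::
:::::::::
:::::::::
::::^::::
:::::::::
:::::::::
:::::::::
gen 1: :::::::::
:::::::::
:::::::::
:::::::::
::::Z>:::
:::::::::
:::::::::
:::::::::
gen 2: :::::::::
:::::::::
:::::::::
:::::::::
::::ZZ:::
:::::v:::
:::::::::
:::::::::
gen 3: :::::::::
:::::::::
:::::::::
:::::::::
::::ZZ:::
::::<Z:::
:::::::::
:::::::::
gen 4: :::::::::
:::::::::
:::::::::
:::::::::
::::^Z:::
::::ZZ:::
:::::::::
:::::::::
gen 5: :::::::::
:::::::::
:::::::::
:::::::::
:::<:Z:::
::::ZZ:::
:::::::::
:::::::::
gen 6: :::::::::
:::::::::
:::::::::
:::^:::::
:::Z:Z:::
::::ZZ:::
:::::::::
:::::::::
gen 7: :::::::::
:::::::::
:::::::::
:::Z>::::
:::Z:Z:::
::::ZZ:::
:::::::::
:::::::::
gen 8: :::::::::
:::::::::
:::::::::
:::ZZ::::
:::ZvZ:::
::::ZZ:::
:::::::::
:::::::::
gen 9: :::::::::
:::::::::
:::::::::
:::ZZ::::
:::<ZZ:::
::::ZZ:::
:::::::::
:::::::::
gen 10: :::::::::
:::::::::
:::::::::
:::ZZ::::
::::ZZ:::
:::vZZ:::
:::::::::
:::::::::
gen 11: :::::::::
:::::::::
:::::::::
:::ZZ::::
::::ZZ:::
::<ZZZ:::
:::::::::
:::::::::

1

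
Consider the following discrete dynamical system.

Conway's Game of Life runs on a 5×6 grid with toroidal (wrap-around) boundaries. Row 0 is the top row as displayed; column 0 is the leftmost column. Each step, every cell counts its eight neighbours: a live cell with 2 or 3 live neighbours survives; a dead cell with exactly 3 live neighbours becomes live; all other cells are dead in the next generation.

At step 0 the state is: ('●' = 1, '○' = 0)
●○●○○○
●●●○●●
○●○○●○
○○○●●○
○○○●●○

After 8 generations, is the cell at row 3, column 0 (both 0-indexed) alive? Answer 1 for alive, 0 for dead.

gen 0: ●○●○○○
●●●○●●
○●○○●○
○○○●●○
○○○●●○
gen 1: ●○●○○○
○○●○●○
○●○○○○
○○●○○●
○○●○●●
gen 2: ○○●○●○
○○●●○○
○●●●○○
●●●●●●
●○●○●●
gen 3: ○○●○●○
○○○○●○
○○○○○●
○○○○○○
○○○○○○
gen 4: ○○○●○○
○○○●●●
○○○○○○
○○○○○○
○○○○○○
gen 5: ○○○●○○
○○○●●○
○○○○●○
○○○○○○
○○○○○○
gen 6: ○○○●●○
○○○●●○
○○○●●○
○○○○○○
○○○○○○
gen 7: ○○○●●○
○○●○○●
○○○●●○
○○○○○○
○○○○○○
gen 8: ○○○●●○
○○●○○●
○○○●●○
○○○○○○
○○○○○○

0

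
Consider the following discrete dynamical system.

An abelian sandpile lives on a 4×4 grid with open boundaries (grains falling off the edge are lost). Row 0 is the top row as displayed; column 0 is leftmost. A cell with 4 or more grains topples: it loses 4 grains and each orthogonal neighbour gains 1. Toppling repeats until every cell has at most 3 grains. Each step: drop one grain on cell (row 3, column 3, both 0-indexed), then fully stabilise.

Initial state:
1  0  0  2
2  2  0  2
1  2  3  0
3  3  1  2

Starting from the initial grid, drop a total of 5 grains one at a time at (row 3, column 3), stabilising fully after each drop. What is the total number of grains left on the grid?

27

k=0  1  0  0  2
2  2  0  2
1  2  3  0
3  3  1  2
k=1  1  0  0  2
2  2  0  2
1  2  3  0
3  3  1  3
k=2  1  0  0  2
2  2  0  2
1  2  3  1
3  3  2  0
k=3  1  0  0  2
2  2  0  2
1  2  3  1
3  3  2  1
k=4  1  0  0  2
2  2  0  2
1  2  3  1
3  3  2  2
k=5  1  0  0  2
2  2  0  2
1  2  3  1
3  3  2  3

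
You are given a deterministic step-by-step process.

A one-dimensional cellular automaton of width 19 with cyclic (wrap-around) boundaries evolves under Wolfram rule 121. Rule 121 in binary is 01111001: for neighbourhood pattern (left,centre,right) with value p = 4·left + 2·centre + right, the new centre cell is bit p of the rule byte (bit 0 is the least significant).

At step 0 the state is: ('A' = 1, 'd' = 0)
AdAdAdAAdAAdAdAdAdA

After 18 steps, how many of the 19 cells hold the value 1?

k=0  AdAdAdAAdAAdAdAdAdA
k=1  AAdAdAAAAAAAdAdAdAA
k=2  dAAdAAdddddAAdAdAAd
k=3  dAAAAAAAAAdAAAdAAAA
k=4  AAdddddddAAAdAAAddA
k=5  dAAAAAAAdAdAAAdAAdA
k=6  AAdddddAAdAAdAAAAAd
k=7  AAAAAAdAAAAAAAdddAA
k=8  dddddAAAdddddAAAdAd
k=9  AAAAdAdAAAAAdAdAAdA
k=10  dddAAdAAdddAAdAAAAA
k=11  AAdAAAAAAAdAAAAdddA
k=12  dAAAdddddAAAddAAAdA
k=13  AAdAAAAAdAdAAdAdAAd
k=14  AAAAdddAAdAAAAdAAAA
k=15  dddAAAdAAAAddAAAddd
k=16  AAdAdAAAddAAdAdAAAA
k=17  dAAdAAdAAdAAAdAAddd
k=18  dAAAAAAAAAAdAAAAAAA

17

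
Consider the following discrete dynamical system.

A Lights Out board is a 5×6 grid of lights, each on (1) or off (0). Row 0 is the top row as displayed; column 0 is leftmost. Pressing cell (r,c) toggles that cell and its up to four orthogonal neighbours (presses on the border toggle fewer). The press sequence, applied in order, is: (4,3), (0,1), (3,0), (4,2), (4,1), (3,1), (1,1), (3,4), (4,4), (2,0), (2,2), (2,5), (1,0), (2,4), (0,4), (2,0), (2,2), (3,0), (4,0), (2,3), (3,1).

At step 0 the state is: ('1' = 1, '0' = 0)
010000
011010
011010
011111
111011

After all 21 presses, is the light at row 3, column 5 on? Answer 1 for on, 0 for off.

t=0: 010000
011010
011010
011111
111011
t=1: 010000
011010
011010
011011
110101
t=2: 101000
001010
011010
011011
110101
t=3: 101000
001010
111010
101011
010101
t=4: 101000
001010
111010
100011
001001
t=5: 101000
001010
111010
110011
110001
t=6: 101000
001010
101010
001011
100001
t=7: 111000
110010
111010
001011
100001
t=8: 111000
110010
111000
001100
100011
t=9: 111000
110010
111000
001110
100100
t=10: 111000
010010
001000
101110
100100
t=11: 111000
011010
010100
100110
100100
t=12: 111000
011011
010111
100111
100100
t=13: 011000
101011
110111
100111
100100
t=14: 011000
101001
110000
100101
100100
t=15: 011111
101011
110000
100101
100100
t=16: 011111
001011
000000
000101
100100
t=17: 011111
000011
011100
001101
100100
t=18: 011111
000011
111100
111101
000100
t=19: 011111
000011
111100
011101
110100
t=20: 011111
000111
110010
011001
110100
t=21: 011111
000111
100010
100001
100100

1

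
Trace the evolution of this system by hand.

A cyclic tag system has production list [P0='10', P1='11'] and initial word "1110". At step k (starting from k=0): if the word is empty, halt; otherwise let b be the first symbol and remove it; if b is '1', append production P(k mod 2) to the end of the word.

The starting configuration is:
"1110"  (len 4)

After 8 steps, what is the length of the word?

8

0) "1110"  (len 4)
1) "11010"  (len 5)
2) "101011"  (len 6)
3) "0101110"  (len 7)
4) "101110"  (len 6)
5) "0111010"  (len 7)
6) "111010"  (len 6)
7) "1101010"  (len 7)
8) "10101011"  (len 8)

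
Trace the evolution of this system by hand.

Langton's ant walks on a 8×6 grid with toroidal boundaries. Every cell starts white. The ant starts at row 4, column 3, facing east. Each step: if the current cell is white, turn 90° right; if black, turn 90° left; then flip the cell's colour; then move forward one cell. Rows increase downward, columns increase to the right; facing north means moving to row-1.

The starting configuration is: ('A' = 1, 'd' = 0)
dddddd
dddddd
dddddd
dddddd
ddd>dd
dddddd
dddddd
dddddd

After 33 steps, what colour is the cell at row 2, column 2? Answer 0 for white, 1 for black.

0

gen 0: dddddd
dddddd
dddddd
dddddd
ddd>dd
dddddd
dddddd
dddddd
gen 1: dddddd
dddddd
dddddd
dddddd
dddAdd
dddvdd
dddddd
dddddd
gen 2: dddddd
dddddd
dddddd
dddddd
dddAdd
dd<Add
dddddd
dddddd
gen 3: dddddd
dddddd
dddddd
dddddd
dd^Add
ddAAdd
dddddd
dddddd
gen 4: dddddd
dddddd
dddddd
dddddd
ddA>dd
ddAAdd
dddddd
dddddd
gen 5: dddddd
dddddd
dddddd
ddd^dd
ddAddd
ddAAdd
dddddd
dddddd
gen 6: dddddd
dddddd
dddddd
dddA>d
ddAddd
ddAAdd
dddddd
dddddd
gen 7: dddddd
dddddd
dddddd
dddAAd
ddAdvd
ddAAdd
dddddd
dddddd
gen 8: dddddd
dddddd
dddddd
dddAAd
ddA<Ad
ddAAdd
dddddd
dddddd
gen 9: dddddd
dddddd
dddddd
ddd^Ad
ddAAAd
ddAAdd
dddddd
dddddd
gen 10: dddddd
dddddd
dddddd
dd<dAd
ddAAAd
ddAAdd
dddddd
dddddd
gen 11: dddddd
dddddd
dd^ddd
ddAdAd
ddAAAd
ddAAdd
dddddd
dddddd
gen 12: dddddd
dddddd
ddA>dd
ddAdAd
ddAAAd
ddAAdd
dddddd
dddddd
gen 13: dddddd
dddddd
ddAAdd
ddAvAd
ddAAAd
ddAAdd
dddddd
dddddd
gen 14: dddddd
dddddd
ddAAdd
dd<AAd
ddAAAd
ddAAdd
dddddd
dddddd
gen 15: dddddd
dddddd
ddAAdd
dddAAd
ddvAAd
ddAAdd
dddddd
dddddd
gen 16: dddddd
dddddd
ddAAdd
dddAAd
ddd>Ad
ddAAdd
dddddd
dddddd
gen 17: dddddd
dddddd
ddAAdd
ddd^Ad
ddddAd
ddAAdd
dddddd
dddddd
gen 18: dddddd
dddddd
ddAAdd
dd<dAd
ddddAd
ddAAdd
dddddd
dddddd
gen 19: dddddd
dddddd
dd^Add
ddAdAd
ddddAd
ddAAdd
dddddd
dddddd
gen 20: dddddd
dddddd
d<dAdd
ddAdAd
ddddAd
ddAAdd
dddddd
dddddd
gen 21: dddddd
d^dddd
dAdAdd
ddAdAd
ddddAd
ddAAdd
dddddd
dddddd
gen 22: dddddd
dA>ddd
dAdAdd
ddAdAd
ddddAd
ddAAdd
dddddd
dddddd
gen 23: dddddd
dAAddd
dAvAdd
ddAdAd
ddddAd
ddAAdd
dddddd
dddddd
gen 24: dddddd
dAAddd
d<AAdd
ddAdAd
ddddAd
ddAAdd
dddddd
dddddd
gen 25: dddddd
dAAddd
ddAAdd
dvAdAd
ddddAd
ddAAdd
dddddd
dddddd
gen 26: dddddd
dAAddd
ddAAdd
<AAdAd
ddddAd
ddAAdd
dddddd
dddddd
gen 27: dddddd
dAAddd
^dAAdd
AAAdAd
ddddAd
ddAAdd
dddddd
dddddd
gen 28: dddddd
dAAddd
A>AAdd
AAAdAd
ddddAd
ddAAdd
dddddd
dddddd
gen 29: dddddd
dAAddd
AAAAdd
AvAdAd
ddddAd
ddAAdd
dddddd
dddddd
gen 30: dddddd
dAAddd
AAAAdd
Ad>dAd
ddddAd
ddAAdd
dddddd
dddddd
gen 31: dddddd
dAAddd
AA^Add
AdddAd
ddddAd
ddAAdd
dddddd
dddddd
gen 32: dddddd
dAAddd
A<dAdd
AdddAd
ddddAd
ddAAdd
dddddd
dddddd
gen 33: dddddd
dAAddd
AddAdd
AvddAd
ddddAd
ddAAdd
dddddd
dddddd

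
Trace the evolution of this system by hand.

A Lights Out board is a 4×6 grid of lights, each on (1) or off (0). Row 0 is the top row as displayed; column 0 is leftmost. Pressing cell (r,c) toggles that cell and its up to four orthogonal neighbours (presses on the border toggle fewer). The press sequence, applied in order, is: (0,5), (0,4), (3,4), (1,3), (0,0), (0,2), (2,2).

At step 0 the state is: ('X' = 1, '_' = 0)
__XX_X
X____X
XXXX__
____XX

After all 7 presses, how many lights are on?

k=0  __XX_X
X____X
XXXX__
____XX
k=1  __XXX_
X_____
XXXX__
____XX
k=2  __X__X
X___X_
XXXX__
____XX
k=3  __X__X
X___X_
XXXXX_
___X__
k=4  __XX_X
X_XX__
XXX_X_
___X__
k=5  XXXX_X
__XX__
XXX_X_
___X__
k=6  X____X
___X__
XXX_X_
___X__
k=7  X____X
__XX__
X__XX_
__XX__

9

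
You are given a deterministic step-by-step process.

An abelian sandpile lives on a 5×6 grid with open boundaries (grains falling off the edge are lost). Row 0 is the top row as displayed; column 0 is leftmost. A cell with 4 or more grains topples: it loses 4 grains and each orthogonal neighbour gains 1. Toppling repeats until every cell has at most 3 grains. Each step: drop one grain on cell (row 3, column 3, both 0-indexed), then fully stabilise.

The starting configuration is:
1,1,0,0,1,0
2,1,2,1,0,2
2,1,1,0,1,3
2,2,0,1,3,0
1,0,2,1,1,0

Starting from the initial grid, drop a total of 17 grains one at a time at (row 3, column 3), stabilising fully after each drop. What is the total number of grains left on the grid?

44

gen 0: 1,1,0,0,1,0
2,1,2,1,0,2
2,1,1,0,1,3
2,2,0,1,3,0
1,0,2,1,1,0
gen 1: 1,1,0,0,1,0
2,1,2,1,0,2
2,1,1,0,1,3
2,2,0,2,3,0
1,0,2,1,1,0
gen 2: 1,1,0,0,1,0
2,1,2,1,0,2
2,1,1,0,1,3
2,2,0,3,3,0
1,0,2,1,1,0
gen 3: 1,1,0,0,1,0
2,1,2,1,0,2
2,1,1,1,2,3
2,2,1,1,0,1
1,0,2,2,2,0
gen 4: 1,1,0,0,1,0
2,1,2,1,0,2
2,1,1,1,2,3
2,2,1,2,0,1
1,0,2,2,2,0
gen 5: 1,1,0,0,1,0
2,1,2,1,0,2
2,1,1,1,2,3
2,2,1,3,0,1
1,0,2,2,2,0
gen 6: 1,1,0,0,1,0
2,1,2,1,0,2
2,1,1,2,2,3
2,2,2,0,1,1
1,0,2,3,2,0
gen 7: 1,1,0,0,1,0
2,1,2,1,0,2
2,1,1,2,2,3
2,2,2,1,1,1
1,0,2,3,2,0
gen 8: 1,1,0,0,1,0
2,1,2,1,0,2
2,1,1,2,2,3
2,2,2,2,1,1
1,0,2,3,2,0
gen 9: 1,1,0,0,1,0
2,1,2,1,0,2
2,1,1,2,2,3
2,2,2,3,1,1
1,0,2,3,2,0
gen 10: 1,1,0,0,1,0
2,1,2,1,0,2
2,1,1,3,2,3
2,2,3,1,2,1
1,0,3,0,3,0
gen 11: 1,1,0,0,1,0
2,1,2,1,0,2
2,1,1,3,2,3
2,2,3,2,2,1
1,0,3,0,3,0
gen 12: 1,1,0,0,1,0
2,1,2,1,0,2
2,1,1,3,2,3
2,2,3,3,2,1
1,0,3,0,3,0
gen 13: 1,1,0,0,1,0
2,1,2,2,0,2
2,1,3,0,3,3
2,3,1,2,3,1
1,1,0,2,3,0
gen 14: 1,1,0,0,1,0
2,1,2,2,0,2
2,1,3,0,3,3
2,3,1,3,3,1
1,1,0,2,3,0
gen 15: 1,1,0,0,1,0
2,1,2,2,1,3
2,1,3,2,1,0
2,3,2,2,2,3
1,1,1,0,1,1
gen 16: 1,1,0,0,1,0
2,1,2,2,1,3
2,1,3,2,1,0
2,3,2,3,2,3
1,1,1,0,1,1
gen 17: 1,1,0,0,1,0
2,1,2,2,1,3
2,1,3,3,1,0
2,3,3,0,3,3
1,1,1,1,1,1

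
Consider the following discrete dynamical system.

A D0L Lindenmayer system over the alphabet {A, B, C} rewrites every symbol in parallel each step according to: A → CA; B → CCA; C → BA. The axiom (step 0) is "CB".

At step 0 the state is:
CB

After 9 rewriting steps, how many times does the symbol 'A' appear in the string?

step 0: CB
step 1: BACCA
step 2: CCACABABACA
step 3: BABACABACACCACACCACABACA
step 4: CCACACCACABACACCACABACABABACABACABABACABACACCACABACA
step 5: BABACABACABABACABACACCACABACABABACABACACCACABACACCACACCACABACACCACABACACCACACCACABACACCACABACABABACABACACCACABACA
step 6: CCACACCACABACACCACABACACCACACCACABACACCACABACABABACABACACC…ACABACACCACABACACCACACCACABACACCACABACABABACABACACCACABACA  (len 245)
step 7: BABACABACABABACABACACCACABACABABACABACACCACABACABABACABACA…ACABACACCACABACACCACACCACABACACCACABACABABACABACACCACABACA  (len 532)
step 8: CCACACCACABACACCACABACACCACACCACABACACCACABACABABACABACACC…ACABACACCACABACACCACACCACABACACCACABACABABACABACACCACABACA  (len 1154)
step 9: BABACABACABABACABACACCACABACABABACABACACCACABACABABACABACA…ACABACACCACABACACCACACCACABACACCACABACABABACABACACCACABACA  (len 2505)

1154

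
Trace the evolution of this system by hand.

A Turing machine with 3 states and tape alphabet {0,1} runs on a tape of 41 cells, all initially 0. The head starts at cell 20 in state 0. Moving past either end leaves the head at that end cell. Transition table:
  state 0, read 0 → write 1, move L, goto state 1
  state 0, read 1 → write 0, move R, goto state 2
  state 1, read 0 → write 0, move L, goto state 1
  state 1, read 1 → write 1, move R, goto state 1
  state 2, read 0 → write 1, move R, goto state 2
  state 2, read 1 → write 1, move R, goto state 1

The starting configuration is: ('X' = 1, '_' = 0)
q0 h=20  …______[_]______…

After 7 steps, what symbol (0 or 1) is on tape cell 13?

k=0  q0 h=20  …______[_]______…
k=1  q1 h=19  …______[_]X_____…
k=2  q1 h=18  …______[_]_X____…
k=3  q1 h=17  …______[_]__X___…
k=4  q1 h=16  …______[_]___X__…
k=5  q1 h=15  …______[_]____X_…
k=6  q1 h=14  …______[_]_____X…
k=7  q1 h=13  …______[_]______…

0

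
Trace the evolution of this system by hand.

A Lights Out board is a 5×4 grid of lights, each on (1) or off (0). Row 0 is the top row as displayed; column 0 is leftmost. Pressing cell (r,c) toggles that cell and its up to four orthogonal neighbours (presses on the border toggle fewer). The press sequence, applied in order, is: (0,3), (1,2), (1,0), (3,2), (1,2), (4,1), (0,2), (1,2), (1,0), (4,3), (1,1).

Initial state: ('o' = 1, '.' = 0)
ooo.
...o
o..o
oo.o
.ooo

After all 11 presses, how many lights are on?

step 0: ooo.
...o
o..o
oo.o
.ooo
step 1: oo.o
....
o..o
oo.o
.ooo
step 2: oooo
.ooo
o.oo
oo.o
.ooo
step 3: .ooo
o.oo
..oo
oo.o
.ooo
step 4: .ooo
o.oo
...o
o.o.
.o.o
step 5: .o.o
oo..
..oo
o.o.
.o.o
step 6: .o.o
oo..
..oo
ooo.
o.oo
step 7: ..o.
ooo.
..oo
ooo.
o.oo
step 8: ....
o..o
...o
ooo.
o.oo
step 9: o...
.o.o
o..o
ooo.
o.oo
step 10: o...
.o.o
o..o
oooo
o...
step 11: oo..
o.oo
oo.o
oooo
o...

13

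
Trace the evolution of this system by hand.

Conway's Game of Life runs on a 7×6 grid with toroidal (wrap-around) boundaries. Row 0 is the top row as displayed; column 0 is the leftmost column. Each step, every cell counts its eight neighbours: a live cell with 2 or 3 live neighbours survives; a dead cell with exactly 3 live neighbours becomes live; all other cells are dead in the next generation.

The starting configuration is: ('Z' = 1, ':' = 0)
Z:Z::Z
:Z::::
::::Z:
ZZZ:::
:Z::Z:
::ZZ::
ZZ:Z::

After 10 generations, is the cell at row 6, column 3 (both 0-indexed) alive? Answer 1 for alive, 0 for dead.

0

gen 0: Z:Z::Z
:Z::::
::::Z:
ZZZ:::
:Z::Z:
::ZZ::
ZZ:Z::
gen 1: ::Z::Z
ZZ:::Z
Z:Z:::
ZZZZ:Z
Z:::::
Z::ZZ:
Z::ZZZ
gen 2: ::ZZ::
::Z::Z
:::ZZ:
::ZZ:Z
::::::
ZZ:Z::
ZZZ:::
gen 3: Z::Z::
::Z:::
:::::Z
::ZZ::
ZZ:ZZ:
Z:::::
Z:::::
gen 4: :Z::::
::::::
::ZZ::
ZZZZ:Z
ZZ:ZZZ
Z:::::
ZZ:::Z
gen 5: :Z::::
::Z:::
Z::ZZ:
::::::
:::Z::
::Z:::
:Z:::Z
gen 6: ZZZ:::
:ZZZ::
:::Z::
:::ZZ:
::::::
::Z:::
ZZZ:::
gen 7: ::::::
Z::Z::
::::::
:::ZZ:
:::Z::
::Z:::
Z::Z::
gen 8: ::::::
::::::
:::ZZ:
:::ZZ:
::ZZZ:
::ZZ::
::::::
gen 9: ::::::
::::::
:::ZZ:
:::::Z
::::::
::Z:Z:
::::::
gen 10: ::::::
::::::
::::Z:
::::Z:
::::::
::::::
::::::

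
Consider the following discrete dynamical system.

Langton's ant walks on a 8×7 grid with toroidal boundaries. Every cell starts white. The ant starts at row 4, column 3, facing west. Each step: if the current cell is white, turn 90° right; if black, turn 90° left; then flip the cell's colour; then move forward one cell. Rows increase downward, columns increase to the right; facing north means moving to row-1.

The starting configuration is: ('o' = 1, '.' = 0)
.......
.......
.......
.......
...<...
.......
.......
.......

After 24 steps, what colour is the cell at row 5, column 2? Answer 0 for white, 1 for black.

1

k=0  .......
.......
.......
.......
...<...
.......
.......
.......
k=1  .......
.......
.......
...^...
...o...
.......
.......
.......
k=2  .......
.......
.......
...o>..
...o...
.......
.......
.......
k=3  .......
.......
.......
...oo..
...ov..
.......
.......
.......
k=4  .......
.......
.......
...oo..
...<o..
.......
.......
.......
k=5  .......
.......
.......
...oo..
....o..
...v...
.......
.......
k=6  .......
.......
.......
...oo..
....o..
..<o...
.......
.......
k=7  .......
.......
.......
...oo..
..^.o..
..oo...
.......
.......
k=8  .......
.......
.......
...oo..
..o>o..
..oo...
.......
.......
k=9  .......
.......
.......
...oo..
..ooo..
..ov...
.......
.......
k=10  .......
.......
.......
...oo..
..ooo..
..o.>..
.......
.......
k=11  .......
.......
.......
...oo..
..ooo..
..o.o..
....v..
.......
k=12  .......
.......
.......
...oo..
..ooo..
..o.o..
...<o..
.......
k=13  .......
.......
.......
...oo..
..ooo..
..o^o..
...oo..
.......
k=14  .......
.......
.......
...oo..
..ooo..
..oo>..
...oo..
.......
k=15  .......
.......
.......
...oo..
..oo^..
..oo...
...oo..
.......
k=16  .......
.......
.......
...oo..
..o<...
..oo...
...oo..
.......
k=17  .......
.......
.......
...oo..
..o....
..ov...
...oo..
.......
k=18  .......
.......
.......
...oo..
..o....
..o.>..
...oo..
.......
k=19  .......
.......
.......
...oo..
..o....
..o.o..
...ov..
.......
k=20  .......
.......
.......
...oo..
..o....
..o.o..
...o.>.
.......
k=21  .......
.......
.......
...oo..
..o....
..o.o..
...o.o.
.....v.
k=22  .......
.......
.......
...oo..
..o....
..o.o..
...o.o.
....<o.
k=23  .......
.......
.......
...oo..
..o....
..o.o..
...o^o.
....oo.
k=24  .......
.......
.......
...oo..
..o....
..o.o..
...oo>.
....oo.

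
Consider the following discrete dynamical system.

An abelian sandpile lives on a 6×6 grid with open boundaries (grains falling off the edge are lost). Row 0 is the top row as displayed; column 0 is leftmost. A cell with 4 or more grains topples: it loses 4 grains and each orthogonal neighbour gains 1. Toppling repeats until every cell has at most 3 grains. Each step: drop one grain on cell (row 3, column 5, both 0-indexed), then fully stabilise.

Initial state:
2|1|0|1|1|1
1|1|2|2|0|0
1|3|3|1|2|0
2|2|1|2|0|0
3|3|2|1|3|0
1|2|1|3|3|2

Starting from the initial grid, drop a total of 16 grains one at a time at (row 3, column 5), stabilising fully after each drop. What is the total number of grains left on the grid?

[0] 2|1|0|1|1|1
1|1|2|2|0|0
1|3|3|1|2|0
2|2|1|2|0|0
3|3|2|1|3|0
1|2|1|3|3|2
[1] 2|1|0|1|1|1
1|1|2|2|0|0
1|3|3|1|2|0
2|2|1|2|0|1
3|3|2|1|3|0
1|2|1|3|3|2
[2] 2|1|0|1|1|1
1|1|2|2|0|0
1|3|3|1|2|0
2|2|1|2|0|2
3|3|2|1|3|0
1|2|1|3|3|2
[3] 2|1|0|1|1|1
1|1|2|2|0|0
1|3|3|1|2|0
2|2|1|2|0|3
3|3|2|1|3|0
1|2|1|3|3|2
[4] 2|1|0|1|1|1
1|1|2|2|0|0
1|3|3|1|2|1
2|2|1|2|1|0
3|3|2|1|3|1
1|2|1|3|3|2
[5] 2|1|0|1|1|1
1|1|2|2|0|0
1|3|3|1|2|1
2|2|1|2|1|1
3|3|2|1|3|1
1|2|1|3|3|2
[6] 2|1|0|1|1|1
1|1|2|2|0|0
1|3|3|1|2|1
2|2|1|2|1|2
3|3|2|1|3|1
1|2|1|3|3|2
[7] 2|1|0|1|1|1
1|1|2|2|0|0
1|3|3|1|2|1
2|2|1|2|1|3
3|3|2|1|3|1
1|2|1|3|3|2
[8] 2|1|0|1|1|1
1|1|2|2|0|0
1|3|3|1|2|2
2|2|1|2|2|0
3|3|2|1|3|2
1|2|1|3|3|2
[9] 2|1|0|1|1|1
1|1|2|2|0|0
1|3|3|1|2|2
2|2|1|2|2|1
3|3|2|1|3|2
1|2|1|3|3|2
[10] 2|1|0|1|1|1
1|1|2|2|0|0
1|3|3|1|2|2
2|2|1|2|2|2
3|3|2|1|3|2
1|2|1|3|3|2
[11] 2|1|0|1|1|1
1|1|2|2|0|0
1|3|3|1|2|2
2|2|1|2|2|3
3|3|2|1|3|2
1|2|1|3|3|2
[12] 2|1|0|1|1|1
1|1|2|2|0|0
1|3|3|1|2|3
2|2|1|2|3|0
3|3|2|1|3|3
1|2|1|3|3|2
[13] 2|1|0|1|1|1
1|1|2|2|0|0
1|3|3|1|2|3
2|2|1|2|3|1
3|3|2|1|3|3
1|2|1|3|3|2
[14] 2|1|0|1|1|1
1|1|2|2|0|0
1|3|3|1|2|3
2|2|1|2|3|2
3|3|2|1|3|3
1|2|1|3|3|2
[15] 2|1|0|1|1|1
1|1|2|2|0|0
1|3|3|1|2|3
2|2|1|2|3|3
3|3|2|1|3|3
1|2|1|3|3|2
[16] 2|1|0|1|1|1
1|1|2|2|1|1
1|3|3|2|0|1
2|2|1|3|2|3
3|3|2|3|2|2
1|2|2|0|2|0

59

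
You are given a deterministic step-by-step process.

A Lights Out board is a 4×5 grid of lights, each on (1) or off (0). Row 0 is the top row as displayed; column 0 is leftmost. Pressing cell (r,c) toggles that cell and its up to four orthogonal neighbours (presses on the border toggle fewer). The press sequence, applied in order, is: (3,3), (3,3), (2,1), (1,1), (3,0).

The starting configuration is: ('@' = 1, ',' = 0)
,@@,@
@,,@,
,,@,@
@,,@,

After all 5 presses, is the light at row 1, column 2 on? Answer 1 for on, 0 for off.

k=0  ,@@,@
@,,@,
,,@,@
@,,@,
k=1  ,@@,@
@,,@,
,,@@@
@,@,@
k=2  ,@@,@
@,,@,
,,@,@
@,,@,
k=3  ,@@,@
@@,@,
@@,,@
@@,@,
k=4  ,,@,@
,,@@,
@,,,@
@@,@,
k=5  ,,@,@
,,@@,
,,,,@
,,,@,

1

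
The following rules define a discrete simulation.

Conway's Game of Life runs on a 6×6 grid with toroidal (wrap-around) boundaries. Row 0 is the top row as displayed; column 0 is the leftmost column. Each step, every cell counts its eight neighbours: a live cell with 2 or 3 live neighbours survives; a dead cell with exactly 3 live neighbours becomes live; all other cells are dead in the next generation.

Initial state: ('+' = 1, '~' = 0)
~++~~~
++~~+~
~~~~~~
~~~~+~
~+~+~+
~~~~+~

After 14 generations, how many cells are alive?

k=0  ~++~~~
++~~+~
~~~~~~
~~~~+~
~+~+~+
~~~~+~
k=1  ++++~+
+++~~~
~~~~~+
~~~~+~
~~~+~+
++~++~
k=2  ~~~~~~
~~~++~
++~~~+
~~~~++
+~++~+
~~~~~~
k=3  ~~~~~~
+~~~++
+~~+~~
~~++~~
+~~+~+
~~~~~~
k=4  ~~~~~+
+~~~++
++++~~
++++~+
~~+++~
~~~~~~
k=5  +~~~++
~~+++~
~~~~~~
~~~~~+
+~~~++
~~~++~
k=6  ~~+~~~
~~~++~
~~~++~
+~~~++
+~~+~~
~~~+~~
k=7  ~~+~+~
~~+~+~
~~~~~~
+~~~~~
+~~+~~
~~++~~
k=8  ~++~+~
~~~~~~
~~~~~~
~~~~~~
~+++~~
~++~+~
k=9  ~++~~~
~~~~~~
~~~~~~
~~+~~~
~+~+~~
+~~~+~
k=10  ~+~~~~
~~~~~~
~~~~~~
~~+~~~
~+++~~
+~~+~~
k=11  ~~~~~~
~~~~~~
~~~~~~
~+++~~
~+~+~~
+~~+~~
k=12  ~~~~~~
~~~~~~
~~+~~~
~+~+~~
++~++~
~~+~~~
k=13  ~~~~~~
~~~~~~
~~+~~~
++~++~
++~++~
~+++~~
k=14  ~~+~~~
~~~~~~
~+++~~
+~~~+~
~~~~~~
++~++~

10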